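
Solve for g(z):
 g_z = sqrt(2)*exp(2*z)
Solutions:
 g(z) = C1 + sqrt(2)*exp(2*z)/2


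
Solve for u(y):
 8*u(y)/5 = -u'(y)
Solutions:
 u(y) = C1*exp(-8*y/5)


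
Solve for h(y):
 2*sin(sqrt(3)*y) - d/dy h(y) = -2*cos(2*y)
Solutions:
 h(y) = C1 + sin(2*y) - 2*sqrt(3)*cos(sqrt(3)*y)/3


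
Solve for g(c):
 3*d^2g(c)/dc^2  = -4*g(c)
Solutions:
 g(c) = C1*sin(2*sqrt(3)*c/3) + C2*cos(2*sqrt(3)*c/3)


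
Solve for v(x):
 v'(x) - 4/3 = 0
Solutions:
 v(x) = C1 + 4*x/3


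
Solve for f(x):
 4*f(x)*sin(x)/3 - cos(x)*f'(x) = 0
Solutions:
 f(x) = C1/cos(x)^(4/3)


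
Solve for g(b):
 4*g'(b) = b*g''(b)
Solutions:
 g(b) = C1 + C2*b^5


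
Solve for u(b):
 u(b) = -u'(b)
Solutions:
 u(b) = C1*exp(-b)


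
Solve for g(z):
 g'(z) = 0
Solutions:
 g(z) = C1


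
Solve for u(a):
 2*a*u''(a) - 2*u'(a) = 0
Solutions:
 u(a) = C1 + C2*a^2


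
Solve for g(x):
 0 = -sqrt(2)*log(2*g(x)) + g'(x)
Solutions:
 -sqrt(2)*Integral(1/(log(_y) + log(2)), (_y, g(x)))/2 = C1 - x


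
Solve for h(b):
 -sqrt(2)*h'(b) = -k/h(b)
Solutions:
 h(b) = -sqrt(C1 + sqrt(2)*b*k)
 h(b) = sqrt(C1 + sqrt(2)*b*k)


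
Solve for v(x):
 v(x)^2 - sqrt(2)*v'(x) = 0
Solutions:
 v(x) = -2/(C1 + sqrt(2)*x)


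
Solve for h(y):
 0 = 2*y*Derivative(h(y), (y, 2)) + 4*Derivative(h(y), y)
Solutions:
 h(y) = C1 + C2/y


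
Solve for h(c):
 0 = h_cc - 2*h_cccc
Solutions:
 h(c) = C1 + C2*c + C3*exp(-sqrt(2)*c/2) + C4*exp(sqrt(2)*c/2)


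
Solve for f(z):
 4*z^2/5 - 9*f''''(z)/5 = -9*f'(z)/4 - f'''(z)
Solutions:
 f(z) = C1 + C2*exp(z*(-5^(1/3)*(81*sqrt(60249) + 19883)^(1/3) - 20*5^(2/3)/(81*sqrt(60249) + 19883)^(1/3) + 20)/108)*sin(sqrt(3)*5^(1/3)*z*(-(81*sqrt(60249) + 19883)^(1/3) + 20*5^(1/3)/(81*sqrt(60249) + 19883)^(1/3))/108) + C3*exp(z*(-5^(1/3)*(81*sqrt(60249) + 19883)^(1/3) - 20*5^(2/3)/(81*sqrt(60249) + 19883)^(1/3) + 20)/108)*cos(sqrt(3)*5^(1/3)*z*(-(81*sqrt(60249) + 19883)^(1/3) + 20*5^(1/3)/(81*sqrt(60249) + 19883)^(1/3))/108) + C4*exp(z*(20*5^(2/3)/(81*sqrt(60249) + 19883)^(1/3) + 10 + 5^(1/3)*(81*sqrt(60249) + 19883)^(1/3))/54) - 16*z^3/135 + 128*z/405


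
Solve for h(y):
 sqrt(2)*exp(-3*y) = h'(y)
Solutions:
 h(y) = C1 - sqrt(2)*exp(-3*y)/3


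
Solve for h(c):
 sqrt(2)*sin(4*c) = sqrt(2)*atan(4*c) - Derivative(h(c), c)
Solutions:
 h(c) = C1 + sqrt(2)*(c*atan(4*c) - log(16*c^2 + 1)/8) + sqrt(2)*cos(4*c)/4


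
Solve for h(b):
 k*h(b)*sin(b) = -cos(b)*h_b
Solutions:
 h(b) = C1*exp(k*log(cos(b)))


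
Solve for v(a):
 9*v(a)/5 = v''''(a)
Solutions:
 v(a) = C1*exp(-sqrt(3)*5^(3/4)*a/5) + C2*exp(sqrt(3)*5^(3/4)*a/5) + C3*sin(sqrt(3)*5^(3/4)*a/5) + C4*cos(sqrt(3)*5^(3/4)*a/5)


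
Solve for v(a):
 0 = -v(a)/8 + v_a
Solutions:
 v(a) = C1*exp(a/8)


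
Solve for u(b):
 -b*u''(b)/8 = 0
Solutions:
 u(b) = C1 + C2*b


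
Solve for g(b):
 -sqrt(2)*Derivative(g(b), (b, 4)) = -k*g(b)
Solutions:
 g(b) = C1*exp(-2^(7/8)*b*k^(1/4)/2) + C2*exp(2^(7/8)*b*k^(1/4)/2) + C3*exp(-2^(7/8)*I*b*k^(1/4)/2) + C4*exp(2^(7/8)*I*b*k^(1/4)/2)


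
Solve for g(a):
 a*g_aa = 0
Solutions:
 g(a) = C1 + C2*a


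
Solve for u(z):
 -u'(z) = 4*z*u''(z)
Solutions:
 u(z) = C1 + C2*z^(3/4)


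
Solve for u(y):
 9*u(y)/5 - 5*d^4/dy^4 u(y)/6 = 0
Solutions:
 u(y) = C1*exp(-sqrt(5)*54^(1/4)*y/5) + C2*exp(sqrt(5)*54^(1/4)*y/5) + C3*sin(sqrt(5)*54^(1/4)*y/5) + C4*cos(sqrt(5)*54^(1/4)*y/5)


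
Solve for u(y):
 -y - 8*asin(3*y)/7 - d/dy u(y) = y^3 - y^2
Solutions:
 u(y) = C1 - y^4/4 + y^3/3 - y^2/2 - 8*y*asin(3*y)/7 - 8*sqrt(1 - 9*y^2)/21


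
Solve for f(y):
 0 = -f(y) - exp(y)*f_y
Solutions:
 f(y) = C1*exp(exp(-y))


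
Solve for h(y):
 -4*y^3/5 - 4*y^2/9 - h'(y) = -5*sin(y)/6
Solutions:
 h(y) = C1 - y^4/5 - 4*y^3/27 - 5*cos(y)/6


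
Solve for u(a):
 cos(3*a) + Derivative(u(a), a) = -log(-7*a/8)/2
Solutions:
 u(a) = C1 - a*log(-a)/2 - a*log(7) + a/2 + a*log(2) + a*log(14)/2 - sin(3*a)/3


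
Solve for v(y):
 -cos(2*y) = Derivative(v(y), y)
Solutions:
 v(y) = C1 - sin(2*y)/2


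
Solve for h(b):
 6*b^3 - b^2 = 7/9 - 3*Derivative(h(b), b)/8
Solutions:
 h(b) = C1 - 4*b^4 + 8*b^3/9 + 56*b/27


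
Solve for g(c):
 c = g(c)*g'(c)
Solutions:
 g(c) = -sqrt(C1 + c^2)
 g(c) = sqrt(C1 + c^2)


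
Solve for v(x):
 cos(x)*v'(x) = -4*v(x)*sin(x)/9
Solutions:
 v(x) = C1*cos(x)^(4/9)


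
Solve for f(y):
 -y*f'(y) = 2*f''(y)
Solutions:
 f(y) = C1 + C2*erf(y/2)


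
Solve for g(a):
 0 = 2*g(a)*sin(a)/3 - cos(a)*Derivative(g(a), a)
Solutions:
 g(a) = C1/cos(a)^(2/3)


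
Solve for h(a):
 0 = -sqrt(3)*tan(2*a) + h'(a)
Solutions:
 h(a) = C1 - sqrt(3)*log(cos(2*a))/2


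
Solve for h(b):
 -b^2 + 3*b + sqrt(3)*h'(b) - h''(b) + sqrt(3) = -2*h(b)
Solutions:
 h(b) = C1*exp(b*(-sqrt(11) + sqrt(3))/2) + C2*exp(b*(sqrt(3) + sqrt(11))/2) + b^2/2 - 3*b/2 - sqrt(3)*b/2 + sqrt(3)/4 + 5/4


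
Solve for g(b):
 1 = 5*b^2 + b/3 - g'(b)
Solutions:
 g(b) = C1 + 5*b^3/3 + b^2/6 - b


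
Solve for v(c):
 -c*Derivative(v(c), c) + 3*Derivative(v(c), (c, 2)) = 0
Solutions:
 v(c) = C1 + C2*erfi(sqrt(6)*c/6)


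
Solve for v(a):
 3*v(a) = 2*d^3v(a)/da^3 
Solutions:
 v(a) = C3*exp(2^(2/3)*3^(1/3)*a/2) + (C1*sin(2^(2/3)*3^(5/6)*a/4) + C2*cos(2^(2/3)*3^(5/6)*a/4))*exp(-2^(2/3)*3^(1/3)*a/4)


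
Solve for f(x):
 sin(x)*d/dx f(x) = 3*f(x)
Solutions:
 f(x) = C1*(cos(x) - 1)^(3/2)/(cos(x) + 1)^(3/2)


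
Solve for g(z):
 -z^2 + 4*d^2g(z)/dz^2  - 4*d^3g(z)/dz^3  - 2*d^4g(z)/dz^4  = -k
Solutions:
 g(z) = C1 + C2*z + C3*exp(z*(-1 + sqrt(3))) + C4*exp(-z*(1 + sqrt(3))) + z^4/48 + z^3/12 + z^2*(3 - k)/8


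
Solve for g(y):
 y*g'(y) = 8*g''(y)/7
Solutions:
 g(y) = C1 + C2*erfi(sqrt(7)*y/4)


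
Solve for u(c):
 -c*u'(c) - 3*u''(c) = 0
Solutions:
 u(c) = C1 + C2*erf(sqrt(6)*c/6)


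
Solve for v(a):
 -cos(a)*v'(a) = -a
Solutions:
 v(a) = C1 + Integral(a/cos(a), a)


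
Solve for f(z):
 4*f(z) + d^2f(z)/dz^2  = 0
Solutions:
 f(z) = C1*sin(2*z) + C2*cos(2*z)


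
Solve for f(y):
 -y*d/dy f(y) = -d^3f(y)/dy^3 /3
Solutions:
 f(y) = C1 + Integral(C2*airyai(3^(1/3)*y) + C3*airybi(3^(1/3)*y), y)


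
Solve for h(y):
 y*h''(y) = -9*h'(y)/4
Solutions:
 h(y) = C1 + C2/y^(5/4)


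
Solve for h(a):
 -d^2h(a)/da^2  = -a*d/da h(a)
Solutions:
 h(a) = C1 + C2*erfi(sqrt(2)*a/2)


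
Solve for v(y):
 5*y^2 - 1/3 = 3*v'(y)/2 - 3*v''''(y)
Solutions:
 v(y) = C1 + C4*exp(2^(2/3)*y/2) + 10*y^3/9 - 2*y/9 + (C2*sin(2^(2/3)*sqrt(3)*y/4) + C3*cos(2^(2/3)*sqrt(3)*y/4))*exp(-2^(2/3)*y/4)


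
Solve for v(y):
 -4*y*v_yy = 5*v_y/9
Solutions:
 v(y) = C1 + C2*y^(31/36)


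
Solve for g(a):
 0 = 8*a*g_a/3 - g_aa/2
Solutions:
 g(a) = C1 + C2*erfi(2*sqrt(6)*a/3)


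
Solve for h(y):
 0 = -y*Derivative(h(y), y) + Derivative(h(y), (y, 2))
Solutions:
 h(y) = C1 + C2*erfi(sqrt(2)*y/2)


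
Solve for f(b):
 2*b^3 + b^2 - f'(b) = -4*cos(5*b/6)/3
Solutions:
 f(b) = C1 + b^4/2 + b^3/3 + 8*sin(5*b/6)/5


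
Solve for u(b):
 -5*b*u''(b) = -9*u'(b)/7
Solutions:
 u(b) = C1 + C2*b^(44/35)


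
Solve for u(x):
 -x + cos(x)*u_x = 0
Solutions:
 u(x) = C1 + Integral(x/cos(x), x)


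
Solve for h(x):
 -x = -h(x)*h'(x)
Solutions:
 h(x) = -sqrt(C1 + x^2)
 h(x) = sqrt(C1 + x^2)


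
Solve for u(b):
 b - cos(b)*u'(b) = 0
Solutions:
 u(b) = C1 + Integral(b/cos(b), b)


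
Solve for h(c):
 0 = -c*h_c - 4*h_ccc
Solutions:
 h(c) = C1 + Integral(C2*airyai(-2^(1/3)*c/2) + C3*airybi(-2^(1/3)*c/2), c)


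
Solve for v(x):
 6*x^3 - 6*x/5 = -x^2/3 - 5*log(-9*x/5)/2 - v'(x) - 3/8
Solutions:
 v(x) = C1 - 3*x^4/2 - x^3/9 + 3*x^2/5 - 5*x*log(-x)/2 + x*(-5*log(3) + 17/8 + 5*log(5)/2)


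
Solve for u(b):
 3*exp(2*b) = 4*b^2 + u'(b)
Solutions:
 u(b) = C1 - 4*b^3/3 + 3*exp(2*b)/2


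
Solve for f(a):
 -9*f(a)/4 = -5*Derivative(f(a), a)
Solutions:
 f(a) = C1*exp(9*a/20)


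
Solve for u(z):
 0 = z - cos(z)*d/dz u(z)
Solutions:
 u(z) = C1 + Integral(z/cos(z), z)


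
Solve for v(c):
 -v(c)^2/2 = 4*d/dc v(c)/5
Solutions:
 v(c) = 8/(C1 + 5*c)


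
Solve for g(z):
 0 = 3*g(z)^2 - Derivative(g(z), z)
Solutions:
 g(z) = -1/(C1 + 3*z)


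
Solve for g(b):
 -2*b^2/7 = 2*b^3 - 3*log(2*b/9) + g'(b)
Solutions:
 g(b) = C1 - b^4/2 - 2*b^3/21 + 3*b*log(b) + b*log(8/729) - 3*b


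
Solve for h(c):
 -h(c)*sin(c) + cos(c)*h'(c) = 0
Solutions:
 h(c) = C1/cos(c)


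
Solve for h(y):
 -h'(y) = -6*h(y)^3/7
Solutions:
 h(y) = -sqrt(14)*sqrt(-1/(C1 + 6*y))/2
 h(y) = sqrt(14)*sqrt(-1/(C1 + 6*y))/2


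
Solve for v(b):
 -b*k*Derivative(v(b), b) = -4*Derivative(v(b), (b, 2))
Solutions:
 v(b) = Piecewise((-sqrt(2)*sqrt(pi)*C1*erf(sqrt(2)*b*sqrt(-k)/4)/sqrt(-k) - C2, (k > 0) | (k < 0)), (-C1*b - C2, True))


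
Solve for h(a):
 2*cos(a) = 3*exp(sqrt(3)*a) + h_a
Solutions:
 h(a) = C1 - sqrt(3)*exp(sqrt(3)*a) + 2*sin(a)


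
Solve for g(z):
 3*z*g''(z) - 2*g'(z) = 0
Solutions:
 g(z) = C1 + C2*z^(5/3)


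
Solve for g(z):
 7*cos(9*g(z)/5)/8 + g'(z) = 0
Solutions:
 7*z/8 - 5*log(sin(9*g(z)/5) - 1)/18 + 5*log(sin(9*g(z)/5) + 1)/18 = C1


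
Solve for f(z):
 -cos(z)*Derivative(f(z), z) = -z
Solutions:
 f(z) = C1 + Integral(z/cos(z), z)


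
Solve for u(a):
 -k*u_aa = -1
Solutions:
 u(a) = C1 + C2*a + a^2/(2*k)


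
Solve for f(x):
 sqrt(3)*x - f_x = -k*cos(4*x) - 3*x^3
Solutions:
 f(x) = C1 + k*sin(4*x)/4 + 3*x^4/4 + sqrt(3)*x^2/2


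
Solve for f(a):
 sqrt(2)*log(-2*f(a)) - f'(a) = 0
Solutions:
 -sqrt(2)*Integral(1/(log(-_y) + log(2)), (_y, f(a)))/2 = C1 - a


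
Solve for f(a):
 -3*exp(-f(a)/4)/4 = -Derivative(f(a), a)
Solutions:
 f(a) = 4*log(C1 + 3*a/16)


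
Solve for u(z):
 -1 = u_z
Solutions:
 u(z) = C1 - z


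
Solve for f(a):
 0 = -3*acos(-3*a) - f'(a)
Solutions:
 f(a) = C1 - 3*a*acos(-3*a) - sqrt(1 - 9*a^2)


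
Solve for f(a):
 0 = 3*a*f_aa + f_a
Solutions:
 f(a) = C1 + C2*a^(2/3)


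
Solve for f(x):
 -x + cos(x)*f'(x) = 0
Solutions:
 f(x) = C1 + Integral(x/cos(x), x)


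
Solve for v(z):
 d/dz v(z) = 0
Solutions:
 v(z) = C1


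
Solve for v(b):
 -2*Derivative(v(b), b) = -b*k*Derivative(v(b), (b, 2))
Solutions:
 v(b) = C1 + b^(((re(k) + 2)*re(k) + im(k)^2)/(re(k)^2 + im(k)^2))*(C2*sin(2*log(b)*Abs(im(k))/(re(k)^2 + im(k)^2)) + C3*cos(2*log(b)*im(k)/(re(k)^2 + im(k)^2)))


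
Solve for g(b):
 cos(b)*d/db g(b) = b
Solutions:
 g(b) = C1 + Integral(b/cos(b), b)


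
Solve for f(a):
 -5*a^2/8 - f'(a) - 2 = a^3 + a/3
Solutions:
 f(a) = C1 - a^4/4 - 5*a^3/24 - a^2/6 - 2*a


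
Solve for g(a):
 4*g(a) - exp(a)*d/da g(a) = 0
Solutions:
 g(a) = C1*exp(-4*exp(-a))


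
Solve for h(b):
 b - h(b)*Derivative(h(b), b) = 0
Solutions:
 h(b) = -sqrt(C1 + b^2)
 h(b) = sqrt(C1 + b^2)


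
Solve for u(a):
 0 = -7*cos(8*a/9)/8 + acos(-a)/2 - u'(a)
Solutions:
 u(a) = C1 + a*acos(-a)/2 + sqrt(1 - a^2)/2 - 63*sin(8*a/9)/64


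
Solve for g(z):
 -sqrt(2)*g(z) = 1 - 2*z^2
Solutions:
 g(z) = sqrt(2)*(z^2 - 1/2)


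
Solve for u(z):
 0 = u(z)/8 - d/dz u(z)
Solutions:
 u(z) = C1*exp(z/8)


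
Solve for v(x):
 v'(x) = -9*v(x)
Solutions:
 v(x) = C1*exp(-9*x)


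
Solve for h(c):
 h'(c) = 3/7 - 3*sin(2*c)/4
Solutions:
 h(c) = C1 + 3*c/7 + 3*cos(2*c)/8


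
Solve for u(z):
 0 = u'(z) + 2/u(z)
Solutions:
 u(z) = -sqrt(C1 - 4*z)
 u(z) = sqrt(C1 - 4*z)


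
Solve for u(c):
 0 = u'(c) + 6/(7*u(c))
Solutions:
 u(c) = -sqrt(C1 - 84*c)/7
 u(c) = sqrt(C1 - 84*c)/7


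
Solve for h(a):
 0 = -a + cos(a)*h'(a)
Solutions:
 h(a) = C1 + Integral(a/cos(a), a)


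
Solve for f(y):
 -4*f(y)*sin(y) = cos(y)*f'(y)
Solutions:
 f(y) = C1*cos(y)^4


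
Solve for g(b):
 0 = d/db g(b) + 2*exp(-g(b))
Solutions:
 g(b) = log(C1 - 2*b)


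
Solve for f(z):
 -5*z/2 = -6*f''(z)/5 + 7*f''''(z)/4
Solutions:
 f(z) = C1 + C2*z + C3*exp(-2*sqrt(210)*z/35) + C4*exp(2*sqrt(210)*z/35) + 25*z^3/72


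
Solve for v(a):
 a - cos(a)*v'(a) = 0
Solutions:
 v(a) = C1 + Integral(a/cos(a), a)


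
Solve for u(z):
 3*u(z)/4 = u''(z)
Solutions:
 u(z) = C1*exp(-sqrt(3)*z/2) + C2*exp(sqrt(3)*z/2)


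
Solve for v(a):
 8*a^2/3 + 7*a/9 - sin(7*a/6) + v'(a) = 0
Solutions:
 v(a) = C1 - 8*a^3/9 - 7*a^2/18 - 6*cos(7*a/6)/7


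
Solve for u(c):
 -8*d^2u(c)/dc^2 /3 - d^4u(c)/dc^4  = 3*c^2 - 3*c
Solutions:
 u(c) = C1 + C2*c + C3*sin(2*sqrt(6)*c/3) + C4*cos(2*sqrt(6)*c/3) - 3*c^4/32 + 3*c^3/16 + 27*c^2/64


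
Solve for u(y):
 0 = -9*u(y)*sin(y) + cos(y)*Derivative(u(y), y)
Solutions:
 u(y) = C1/cos(y)^9


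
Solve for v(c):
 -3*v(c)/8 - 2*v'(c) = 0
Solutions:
 v(c) = C1*exp(-3*c/16)


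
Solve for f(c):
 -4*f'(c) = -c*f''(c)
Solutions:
 f(c) = C1 + C2*c^5


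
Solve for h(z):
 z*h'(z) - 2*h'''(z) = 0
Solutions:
 h(z) = C1 + Integral(C2*airyai(2^(2/3)*z/2) + C3*airybi(2^(2/3)*z/2), z)


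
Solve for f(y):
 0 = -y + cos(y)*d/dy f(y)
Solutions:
 f(y) = C1 + Integral(y/cos(y), y)


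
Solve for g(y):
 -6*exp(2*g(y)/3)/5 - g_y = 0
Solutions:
 g(y) = 3*log(-sqrt(-1/(C1 - 6*y))) - 3*log(2) + 3*log(30)/2
 g(y) = 3*log(-1/(C1 - 6*y))/2 - 3*log(2) + 3*log(30)/2


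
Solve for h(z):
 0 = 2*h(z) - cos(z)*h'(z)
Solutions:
 h(z) = C1*(sin(z) + 1)/(sin(z) - 1)


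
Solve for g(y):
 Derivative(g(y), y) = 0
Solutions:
 g(y) = C1


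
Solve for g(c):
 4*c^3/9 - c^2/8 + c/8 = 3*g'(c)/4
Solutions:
 g(c) = C1 + 4*c^4/27 - c^3/18 + c^2/12


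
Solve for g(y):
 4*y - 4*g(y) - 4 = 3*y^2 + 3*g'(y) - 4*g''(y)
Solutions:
 g(y) = C1*exp(y*(3 - sqrt(73))/8) + C2*exp(y*(3 + sqrt(73))/8) - 3*y^2/4 + 17*y/8 - 131/32


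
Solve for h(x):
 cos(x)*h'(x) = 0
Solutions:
 h(x) = C1


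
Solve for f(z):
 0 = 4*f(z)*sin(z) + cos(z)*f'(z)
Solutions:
 f(z) = C1*cos(z)^4


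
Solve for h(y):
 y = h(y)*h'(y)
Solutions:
 h(y) = -sqrt(C1 + y^2)
 h(y) = sqrt(C1 + y^2)


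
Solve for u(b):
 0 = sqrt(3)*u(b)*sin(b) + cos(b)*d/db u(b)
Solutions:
 u(b) = C1*cos(b)^(sqrt(3))


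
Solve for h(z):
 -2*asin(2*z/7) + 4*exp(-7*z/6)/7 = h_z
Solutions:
 h(z) = C1 - 2*z*asin(2*z/7) - sqrt(49 - 4*z^2) - 24*exp(-7*z/6)/49


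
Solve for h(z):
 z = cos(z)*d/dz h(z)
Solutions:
 h(z) = C1 + Integral(z/cos(z), z)


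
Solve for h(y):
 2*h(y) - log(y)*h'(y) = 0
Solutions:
 h(y) = C1*exp(2*li(y))


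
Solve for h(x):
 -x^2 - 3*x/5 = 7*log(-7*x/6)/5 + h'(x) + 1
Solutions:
 h(x) = C1 - x^3/3 - 3*x^2/10 - 7*x*log(-x)/5 + x*(-7*log(7) + 2 + 7*log(6))/5


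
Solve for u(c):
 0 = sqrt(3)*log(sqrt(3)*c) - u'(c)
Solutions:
 u(c) = C1 + sqrt(3)*c*log(c) - sqrt(3)*c + sqrt(3)*c*log(3)/2


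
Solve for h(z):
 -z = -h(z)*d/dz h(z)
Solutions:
 h(z) = -sqrt(C1 + z^2)
 h(z) = sqrt(C1 + z^2)


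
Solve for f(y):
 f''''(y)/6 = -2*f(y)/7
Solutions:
 f(y) = (C1*sin(3^(1/4)*7^(3/4)*y/7) + C2*cos(3^(1/4)*7^(3/4)*y/7))*exp(-3^(1/4)*7^(3/4)*y/7) + (C3*sin(3^(1/4)*7^(3/4)*y/7) + C4*cos(3^(1/4)*7^(3/4)*y/7))*exp(3^(1/4)*7^(3/4)*y/7)


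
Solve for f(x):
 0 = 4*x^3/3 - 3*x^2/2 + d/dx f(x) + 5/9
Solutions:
 f(x) = C1 - x^4/3 + x^3/2 - 5*x/9


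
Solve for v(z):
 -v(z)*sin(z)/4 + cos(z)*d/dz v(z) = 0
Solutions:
 v(z) = C1/cos(z)^(1/4)


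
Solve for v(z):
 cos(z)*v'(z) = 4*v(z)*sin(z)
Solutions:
 v(z) = C1/cos(z)^4


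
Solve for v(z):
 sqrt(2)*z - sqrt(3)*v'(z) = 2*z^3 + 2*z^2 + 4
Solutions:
 v(z) = C1 - sqrt(3)*z^4/6 - 2*sqrt(3)*z^3/9 + sqrt(6)*z^2/6 - 4*sqrt(3)*z/3


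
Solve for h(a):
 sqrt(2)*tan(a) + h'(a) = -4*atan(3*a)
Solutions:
 h(a) = C1 - 4*a*atan(3*a) + 2*log(9*a^2 + 1)/3 + sqrt(2)*log(cos(a))


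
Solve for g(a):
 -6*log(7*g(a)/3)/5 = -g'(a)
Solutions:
 5*Integral(1/(-log(_y) - log(7) + log(3)), (_y, g(a)))/6 = C1 - a


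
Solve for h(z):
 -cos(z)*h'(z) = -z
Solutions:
 h(z) = C1 + Integral(z/cos(z), z)


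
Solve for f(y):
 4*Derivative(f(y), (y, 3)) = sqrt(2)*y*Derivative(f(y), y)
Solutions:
 f(y) = C1 + Integral(C2*airyai(sqrt(2)*y/2) + C3*airybi(sqrt(2)*y/2), y)


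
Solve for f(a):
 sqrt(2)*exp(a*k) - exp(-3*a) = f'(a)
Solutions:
 f(a) = C1 + exp(-3*a)/3 + sqrt(2)*exp(a*k)/k


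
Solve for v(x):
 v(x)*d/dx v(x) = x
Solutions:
 v(x) = -sqrt(C1 + x^2)
 v(x) = sqrt(C1 + x^2)


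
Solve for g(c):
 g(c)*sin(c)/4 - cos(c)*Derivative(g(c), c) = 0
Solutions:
 g(c) = C1/cos(c)^(1/4)


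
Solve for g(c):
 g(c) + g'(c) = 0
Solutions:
 g(c) = C1*exp(-c)


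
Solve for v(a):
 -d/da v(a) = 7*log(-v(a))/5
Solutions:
 -li(-v(a)) = C1 - 7*a/5


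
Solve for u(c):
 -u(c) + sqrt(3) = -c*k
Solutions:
 u(c) = c*k + sqrt(3)


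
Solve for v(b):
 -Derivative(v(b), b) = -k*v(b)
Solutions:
 v(b) = C1*exp(b*k)


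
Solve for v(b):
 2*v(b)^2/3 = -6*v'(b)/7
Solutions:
 v(b) = 9/(C1 + 7*b)


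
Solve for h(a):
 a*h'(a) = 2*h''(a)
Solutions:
 h(a) = C1 + C2*erfi(a/2)


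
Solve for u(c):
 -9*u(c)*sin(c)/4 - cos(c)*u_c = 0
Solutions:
 u(c) = C1*cos(c)^(9/4)


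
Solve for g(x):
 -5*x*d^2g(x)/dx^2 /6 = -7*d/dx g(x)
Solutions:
 g(x) = C1 + C2*x^(47/5)


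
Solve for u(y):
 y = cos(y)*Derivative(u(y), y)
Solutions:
 u(y) = C1 + Integral(y/cos(y), y)


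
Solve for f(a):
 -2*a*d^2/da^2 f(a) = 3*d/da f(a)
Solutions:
 f(a) = C1 + C2/sqrt(a)


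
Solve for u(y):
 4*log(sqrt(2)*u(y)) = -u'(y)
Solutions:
 Integral(1/(2*log(_y) + log(2)), (_y, u(y)))/2 = C1 - y


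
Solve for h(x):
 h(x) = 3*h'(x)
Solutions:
 h(x) = C1*exp(x/3)


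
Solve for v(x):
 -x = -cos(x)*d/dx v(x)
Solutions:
 v(x) = C1 + Integral(x/cos(x), x)


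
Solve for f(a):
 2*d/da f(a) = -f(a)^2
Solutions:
 f(a) = 2/(C1 + a)


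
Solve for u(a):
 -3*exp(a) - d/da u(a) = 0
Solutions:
 u(a) = C1 - 3*exp(a)


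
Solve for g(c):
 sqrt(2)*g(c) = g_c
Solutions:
 g(c) = C1*exp(sqrt(2)*c)


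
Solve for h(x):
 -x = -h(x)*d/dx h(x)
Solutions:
 h(x) = -sqrt(C1 + x^2)
 h(x) = sqrt(C1 + x^2)


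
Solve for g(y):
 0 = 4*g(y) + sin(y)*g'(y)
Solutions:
 g(y) = C1*(cos(y)^2 + 2*cos(y) + 1)/(cos(y)^2 - 2*cos(y) + 1)


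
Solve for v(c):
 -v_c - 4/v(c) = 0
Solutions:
 v(c) = -sqrt(C1 - 8*c)
 v(c) = sqrt(C1 - 8*c)


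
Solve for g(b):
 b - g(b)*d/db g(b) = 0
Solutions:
 g(b) = -sqrt(C1 + b^2)
 g(b) = sqrt(C1 + b^2)


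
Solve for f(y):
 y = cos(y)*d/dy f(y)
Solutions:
 f(y) = C1 + Integral(y/cos(y), y)


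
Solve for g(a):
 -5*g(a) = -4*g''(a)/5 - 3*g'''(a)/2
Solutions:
 g(a) = C1*exp(-a*(64/(225*sqrt(452553) + 151363)^(1/3) + 16 + (225*sqrt(452553) + 151363)^(1/3))/90)*sin(sqrt(3)*a*(-(225*sqrt(452553) + 151363)^(1/3) + 64/(225*sqrt(452553) + 151363)^(1/3))/90) + C2*exp(-a*(64/(225*sqrt(452553) + 151363)^(1/3) + 16 + (225*sqrt(452553) + 151363)^(1/3))/90)*cos(sqrt(3)*a*(-(225*sqrt(452553) + 151363)^(1/3) + 64/(225*sqrt(452553) + 151363)^(1/3))/90) + C3*exp(a*(-8 + 64/(225*sqrt(452553) + 151363)^(1/3) + (225*sqrt(452553) + 151363)^(1/3))/45)


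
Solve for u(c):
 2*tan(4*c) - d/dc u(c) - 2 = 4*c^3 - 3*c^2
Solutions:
 u(c) = C1 - c^4 + c^3 - 2*c - log(cos(4*c))/2


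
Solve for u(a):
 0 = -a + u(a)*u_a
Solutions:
 u(a) = -sqrt(C1 + a^2)
 u(a) = sqrt(C1 + a^2)


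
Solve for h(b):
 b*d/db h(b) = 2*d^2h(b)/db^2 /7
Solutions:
 h(b) = C1 + C2*erfi(sqrt(7)*b/2)


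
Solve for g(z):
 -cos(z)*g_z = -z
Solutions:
 g(z) = C1 + Integral(z/cos(z), z)


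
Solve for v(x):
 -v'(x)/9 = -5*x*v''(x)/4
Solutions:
 v(x) = C1 + C2*x^(49/45)


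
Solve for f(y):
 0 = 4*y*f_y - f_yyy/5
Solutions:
 f(y) = C1 + Integral(C2*airyai(20^(1/3)*y) + C3*airybi(20^(1/3)*y), y)


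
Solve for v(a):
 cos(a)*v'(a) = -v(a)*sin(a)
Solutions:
 v(a) = C1*cos(a)


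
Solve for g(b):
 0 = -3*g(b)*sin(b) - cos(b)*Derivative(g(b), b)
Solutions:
 g(b) = C1*cos(b)^3


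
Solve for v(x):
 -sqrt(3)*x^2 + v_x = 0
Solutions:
 v(x) = C1 + sqrt(3)*x^3/3


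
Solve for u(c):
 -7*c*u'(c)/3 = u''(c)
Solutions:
 u(c) = C1 + C2*erf(sqrt(42)*c/6)


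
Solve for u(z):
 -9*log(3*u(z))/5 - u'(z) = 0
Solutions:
 5*Integral(1/(log(_y) + log(3)), (_y, u(z)))/9 = C1 - z


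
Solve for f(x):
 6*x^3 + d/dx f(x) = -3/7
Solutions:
 f(x) = C1 - 3*x^4/2 - 3*x/7


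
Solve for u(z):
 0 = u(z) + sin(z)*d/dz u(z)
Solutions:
 u(z) = C1*sqrt(cos(z) + 1)/sqrt(cos(z) - 1)


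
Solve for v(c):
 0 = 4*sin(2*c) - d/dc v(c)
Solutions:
 v(c) = C1 - 2*cos(2*c)


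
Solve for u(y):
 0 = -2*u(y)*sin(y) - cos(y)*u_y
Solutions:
 u(y) = C1*cos(y)^2


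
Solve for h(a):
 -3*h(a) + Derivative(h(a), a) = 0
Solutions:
 h(a) = C1*exp(3*a)


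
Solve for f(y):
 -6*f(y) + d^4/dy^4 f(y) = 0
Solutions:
 f(y) = C1*exp(-6^(1/4)*y) + C2*exp(6^(1/4)*y) + C3*sin(6^(1/4)*y) + C4*cos(6^(1/4)*y)


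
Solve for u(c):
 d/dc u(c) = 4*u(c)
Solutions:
 u(c) = C1*exp(4*c)


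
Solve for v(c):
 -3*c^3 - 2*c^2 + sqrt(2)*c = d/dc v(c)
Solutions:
 v(c) = C1 - 3*c^4/4 - 2*c^3/3 + sqrt(2)*c^2/2


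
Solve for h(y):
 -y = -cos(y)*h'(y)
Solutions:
 h(y) = C1 + Integral(y/cos(y), y)


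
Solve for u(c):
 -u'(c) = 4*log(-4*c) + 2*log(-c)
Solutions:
 u(c) = C1 - 6*c*log(-c) + 2*c*(3 - 4*log(2))


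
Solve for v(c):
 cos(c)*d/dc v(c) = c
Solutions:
 v(c) = C1 + Integral(c/cos(c), c)


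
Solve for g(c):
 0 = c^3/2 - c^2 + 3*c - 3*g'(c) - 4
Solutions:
 g(c) = C1 + c^4/24 - c^3/9 + c^2/2 - 4*c/3


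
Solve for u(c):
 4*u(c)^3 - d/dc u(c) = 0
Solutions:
 u(c) = -sqrt(2)*sqrt(-1/(C1 + 4*c))/2
 u(c) = sqrt(2)*sqrt(-1/(C1 + 4*c))/2


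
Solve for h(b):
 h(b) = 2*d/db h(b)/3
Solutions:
 h(b) = C1*exp(3*b/2)


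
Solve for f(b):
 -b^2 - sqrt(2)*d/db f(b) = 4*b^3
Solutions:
 f(b) = C1 - sqrt(2)*b^4/2 - sqrt(2)*b^3/6


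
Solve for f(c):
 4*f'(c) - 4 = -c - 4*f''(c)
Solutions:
 f(c) = C1 + C2*exp(-c) - c^2/8 + 5*c/4


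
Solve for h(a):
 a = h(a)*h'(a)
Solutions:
 h(a) = -sqrt(C1 + a^2)
 h(a) = sqrt(C1 + a^2)


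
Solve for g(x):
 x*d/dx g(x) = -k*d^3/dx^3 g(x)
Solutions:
 g(x) = C1 + Integral(C2*airyai(x*(-1/k)^(1/3)) + C3*airybi(x*(-1/k)^(1/3)), x)


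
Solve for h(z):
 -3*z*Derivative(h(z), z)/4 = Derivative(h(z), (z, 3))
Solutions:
 h(z) = C1 + Integral(C2*airyai(-6^(1/3)*z/2) + C3*airybi(-6^(1/3)*z/2), z)


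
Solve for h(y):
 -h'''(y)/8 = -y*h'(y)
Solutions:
 h(y) = C1 + Integral(C2*airyai(2*y) + C3*airybi(2*y), y)


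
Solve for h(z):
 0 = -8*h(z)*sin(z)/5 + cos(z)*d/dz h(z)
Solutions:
 h(z) = C1/cos(z)^(8/5)


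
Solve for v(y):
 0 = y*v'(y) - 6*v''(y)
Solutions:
 v(y) = C1 + C2*erfi(sqrt(3)*y/6)


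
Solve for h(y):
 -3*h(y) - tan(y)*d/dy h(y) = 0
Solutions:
 h(y) = C1/sin(y)^3


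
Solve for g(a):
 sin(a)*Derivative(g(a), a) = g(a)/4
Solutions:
 g(a) = C1*(cos(a) - 1)^(1/8)/(cos(a) + 1)^(1/8)


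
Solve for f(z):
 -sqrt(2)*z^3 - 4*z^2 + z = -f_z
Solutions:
 f(z) = C1 + sqrt(2)*z^4/4 + 4*z^3/3 - z^2/2


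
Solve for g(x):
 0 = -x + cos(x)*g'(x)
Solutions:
 g(x) = C1 + Integral(x/cos(x), x)


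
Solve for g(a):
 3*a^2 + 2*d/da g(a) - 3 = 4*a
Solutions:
 g(a) = C1 - a^3/2 + a^2 + 3*a/2


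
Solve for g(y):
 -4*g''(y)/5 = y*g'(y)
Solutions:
 g(y) = C1 + C2*erf(sqrt(10)*y/4)


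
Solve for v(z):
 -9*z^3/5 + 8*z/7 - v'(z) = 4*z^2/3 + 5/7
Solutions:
 v(z) = C1 - 9*z^4/20 - 4*z^3/9 + 4*z^2/7 - 5*z/7


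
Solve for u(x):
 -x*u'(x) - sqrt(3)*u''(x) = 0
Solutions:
 u(x) = C1 + C2*erf(sqrt(2)*3^(3/4)*x/6)


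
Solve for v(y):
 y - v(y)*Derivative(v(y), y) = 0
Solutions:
 v(y) = -sqrt(C1 + y^2)
 v(y) = sqrt(C1 + y^2)


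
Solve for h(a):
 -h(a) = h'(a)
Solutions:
 h(a) = C1*exp(-a)


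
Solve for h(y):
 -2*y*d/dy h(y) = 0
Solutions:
 h(y) = C1


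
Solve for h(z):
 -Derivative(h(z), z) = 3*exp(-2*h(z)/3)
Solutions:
 h(z) = 3*log(-sqrt(C1 - 3*z)) - 3*log(3) + 3*log(6)/2
 h(z) = 3*log(C1 - 3*z)/2 - 3*log(3) + 3*log(6)/2


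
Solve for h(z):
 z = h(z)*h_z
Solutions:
 h(z) = -sqrt(C1 + z^2)
 h(z) = sqrt(C1 + z^2)


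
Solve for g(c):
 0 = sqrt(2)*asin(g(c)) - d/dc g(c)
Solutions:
 Integral(1/asin(_y), (_y, g(c))) = C1 + sqrt(2)*c


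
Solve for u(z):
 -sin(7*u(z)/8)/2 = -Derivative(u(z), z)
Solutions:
 -z/2 + 4*log(cos(7*u(z)/8) - 1)/7 - 4*log(cos(7*u(z)/8) + 1)/7 = C1


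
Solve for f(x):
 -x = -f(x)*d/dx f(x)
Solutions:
 f(x) = -sqrt(C1 + x^2)
 f(x) = sqrt(C1 + x^2)


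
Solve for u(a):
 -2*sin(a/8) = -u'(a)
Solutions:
 u(a) = C1 - 16*cos(a/8)


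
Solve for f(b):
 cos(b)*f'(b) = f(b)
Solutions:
 f(b) = C1*sqrt(sin(b) + 1)/sqrt(sin(b) - 1)


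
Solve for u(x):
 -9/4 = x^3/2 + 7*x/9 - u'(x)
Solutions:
 u(x) = C1 + x^4/8 + 7*x^2/18 + 9*x/4


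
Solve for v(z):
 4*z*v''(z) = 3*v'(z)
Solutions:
 v(z) = C1 + C2*z^(7/4)


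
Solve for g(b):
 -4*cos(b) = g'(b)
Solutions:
 g(b) = C1 - 4*sin(b)


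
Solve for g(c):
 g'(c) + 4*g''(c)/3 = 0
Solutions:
 g(c) = C1 + C2*exp(-3*c/4)


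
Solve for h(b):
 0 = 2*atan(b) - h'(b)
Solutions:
 h(b) = C1 + 2*b*atan(b) - log(b^2 + 1)


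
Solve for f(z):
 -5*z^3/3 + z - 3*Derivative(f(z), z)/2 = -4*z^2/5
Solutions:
 f(z) = C1 - 5*z^4/18 + 8*z^3/45 + z^2/3


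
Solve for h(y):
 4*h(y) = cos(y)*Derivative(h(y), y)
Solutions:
 h(y) = C1*(sin(y)^2 + 2*sin(y) + 1)/(sin(y)^2 - 2*sin(y) + 1)


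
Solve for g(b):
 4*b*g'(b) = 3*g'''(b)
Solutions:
 g(b) = C1 + Integral(C2*airyai(6^(2/3)*b/3) + C3*airybi(6^(2/3)*b/3), b)


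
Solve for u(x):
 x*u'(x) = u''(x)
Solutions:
 u(x) = C1 + C2*erfi(sqrt(2)*x/2)


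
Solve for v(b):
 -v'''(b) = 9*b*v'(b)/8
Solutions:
 v(b) = C1 + Integral(C2*airyai(-3^(2/3)*b/2) + C3*airybi(-3^(2/3)*b/2), b)


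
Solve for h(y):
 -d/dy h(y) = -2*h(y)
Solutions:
 h(y) = C1*exp(2*y)


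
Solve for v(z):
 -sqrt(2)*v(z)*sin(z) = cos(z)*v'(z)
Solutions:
 v(z) = C1*cos(z)^(sqrt(2))


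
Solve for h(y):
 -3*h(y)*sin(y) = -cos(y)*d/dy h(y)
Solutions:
 h(y) = C1/cos(y)^3


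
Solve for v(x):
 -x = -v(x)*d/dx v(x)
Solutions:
 v(x) = -sqrt(C1 + x^2)
 v(x) = sqrt(C1 + x^2)


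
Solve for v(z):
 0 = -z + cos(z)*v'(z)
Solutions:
 v(z) = C1 + Integral(z/cos(z), z)


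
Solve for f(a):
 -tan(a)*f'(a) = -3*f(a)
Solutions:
 f(a) = C1*sin(a)^3


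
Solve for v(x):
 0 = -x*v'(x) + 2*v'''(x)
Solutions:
 v(x) = C1 + Integral(C2*airyai(2^(2/3)*x/2) + C3*airybi(2^(2/3)*x/2), x)


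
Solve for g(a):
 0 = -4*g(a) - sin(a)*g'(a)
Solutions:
 g(a) = C1*(cos(a)^2 + 2*cos(a) + 1)/(cos(a)^2 - 2*cos(a) + 1)


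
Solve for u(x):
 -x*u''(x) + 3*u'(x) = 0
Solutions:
 u(x) = C1 + C2*x^4


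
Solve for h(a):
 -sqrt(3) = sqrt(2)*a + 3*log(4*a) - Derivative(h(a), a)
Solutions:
 h(a) = C1 + sqrt(2)*a^2/2 + 3*a*log(a) - 3*a + sqrt(3)*a + a*log(64)


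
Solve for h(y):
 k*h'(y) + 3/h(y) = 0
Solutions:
 h(y) = -sqrt(C1 - 6*y/k)
 h(y) = sqrt(C1 - 6*y/k)


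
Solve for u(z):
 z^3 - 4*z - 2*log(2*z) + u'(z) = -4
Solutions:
 u(z) = C1 - z^4/4 + 2*z^2 + 2*z*log(z) - 6*z + z*log(4)


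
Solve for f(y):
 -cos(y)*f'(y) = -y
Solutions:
 f(y) = C1 + Integral(y/cos(y), y)


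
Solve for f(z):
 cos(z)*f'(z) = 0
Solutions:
 f(z) = C1


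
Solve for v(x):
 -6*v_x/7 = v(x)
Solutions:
 v(x) = C1*exp(-7*x/6)


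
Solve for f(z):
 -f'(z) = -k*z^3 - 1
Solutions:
 f(z) = C1 + k*z^4/4 + z


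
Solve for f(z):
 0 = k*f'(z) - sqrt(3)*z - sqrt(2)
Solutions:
 f(z) = C1 + sqrt(3)*z^2/(2*k) + sqrt(2)*z/k


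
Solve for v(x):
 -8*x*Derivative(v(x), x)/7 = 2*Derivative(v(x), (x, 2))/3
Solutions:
 v(x) = C1 + C2*erf(sqrt(42)*x/7)


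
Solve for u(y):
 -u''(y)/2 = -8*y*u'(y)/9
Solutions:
 u(y) = C1 + C2*erfi(2*sqrt(2)*y/3)


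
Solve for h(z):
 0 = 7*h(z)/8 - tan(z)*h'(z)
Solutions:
 h(z) = C1*sin(z)^(7/8)


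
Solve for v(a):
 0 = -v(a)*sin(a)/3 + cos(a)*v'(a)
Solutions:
 v(a) = C1/cos(a)^(1/3)


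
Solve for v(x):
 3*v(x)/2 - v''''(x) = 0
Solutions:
 v(x) = C1*exp(-2^(3/4)*3^(1/4)*x/2) + C2*exp(2^(3/4)*3^(1/4)*x/2) + C3*sin(2^(3/4)*3^(1/4)*x/2) + C4*cos(2^(3/4)*3^(1/4)*x/2)


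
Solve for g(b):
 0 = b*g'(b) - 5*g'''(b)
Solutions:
 g(b) = C1 + Integral(C2*airyai(5^(2/3)*b/5) + C3*airybi(5^(2/3)*b/5), b)


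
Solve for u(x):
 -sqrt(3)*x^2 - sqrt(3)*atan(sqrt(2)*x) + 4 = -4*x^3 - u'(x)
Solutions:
 u(x) = C1 - x^4 + sqrt(3)*x^3/3 - 4*x + sqrt(3)*(x*atan(sqrt(2)*x) - sqrt(2)*log(2*x^2 + 1)/4)


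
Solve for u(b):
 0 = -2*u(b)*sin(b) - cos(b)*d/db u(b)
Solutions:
 u(b) = C1*cos(b)^2


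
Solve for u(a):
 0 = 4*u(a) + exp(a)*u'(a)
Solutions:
 u(a) = C1*exp(4*exp(-a))


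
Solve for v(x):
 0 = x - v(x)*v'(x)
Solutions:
 v(x) = -sqrt(C1 + x^2)
 v(x) = sqrt(C1 + x^2)


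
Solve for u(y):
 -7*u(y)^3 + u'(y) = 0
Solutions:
 u(y) = -sqrt(2)*sqrt(-1/(C1 + 7*y))/2
 u(y) = sqrt(2)*sqrt(-1/(C1 + 7*y))/2


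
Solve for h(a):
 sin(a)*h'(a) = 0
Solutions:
 h(a) = C1


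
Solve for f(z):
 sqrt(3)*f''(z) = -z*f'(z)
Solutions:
 f(z) = C1 + C2*erf(sqrt(2)*3^(3/4)*z/6)


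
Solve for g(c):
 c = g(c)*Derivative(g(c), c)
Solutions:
 g(c) = -sqrt(C1 + c^2)
 g(c) = sqrt(C1 + c^2)


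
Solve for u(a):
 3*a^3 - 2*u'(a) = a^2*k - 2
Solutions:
 u(a) = C1 + 3*a^4/8 - a^3*k/6 + a


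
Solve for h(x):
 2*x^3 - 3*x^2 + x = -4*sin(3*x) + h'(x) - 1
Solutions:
 h(x) = C1 + x^4/2 - x^3 + x^2/2 + x - 4*cos(3*x)/3


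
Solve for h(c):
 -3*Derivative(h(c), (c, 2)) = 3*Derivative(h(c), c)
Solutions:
 h(c) = C1 + C2*exp(-c)


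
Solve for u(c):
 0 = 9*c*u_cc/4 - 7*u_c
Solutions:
 u(c) = C1 + C2*c^(37/9)


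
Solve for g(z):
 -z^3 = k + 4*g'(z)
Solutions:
 g(z) = C1 - k*z/4 - z^4/16


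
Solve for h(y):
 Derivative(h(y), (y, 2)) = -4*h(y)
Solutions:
 h(y) = C1*sin(2*y) + C2*cos(2*y)


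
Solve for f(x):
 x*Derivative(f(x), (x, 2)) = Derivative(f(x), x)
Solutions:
 f(x) = C1 + C2*x^2


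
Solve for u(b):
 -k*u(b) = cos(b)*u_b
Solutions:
 u(b) = C1*exp(k*(log(sin(b) - 1) - log(sin(b) + 1))/2)


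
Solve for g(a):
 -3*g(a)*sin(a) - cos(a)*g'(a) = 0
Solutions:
 g(a) = C1*cos(a)^3


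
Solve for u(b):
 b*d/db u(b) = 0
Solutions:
 u(b) = C1


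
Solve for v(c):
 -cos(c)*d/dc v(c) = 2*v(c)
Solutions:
 v(c) = C1*(sin(c) - 1)/(sin(c) + 1)


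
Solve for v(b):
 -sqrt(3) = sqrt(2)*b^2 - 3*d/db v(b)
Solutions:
 v(b) = C1 + sqrt(2)*b^3/9 + sqrt(3)*b/3


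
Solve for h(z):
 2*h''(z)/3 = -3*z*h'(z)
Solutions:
 h(z) = C1 + C2*erf(3*z/2)


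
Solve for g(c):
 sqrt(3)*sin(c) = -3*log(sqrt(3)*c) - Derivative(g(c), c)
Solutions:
 g(c) = C1 - 3*c*log(c) - 3*c*log(3)/2 + 3*c + sqrt(3)*cos(c)


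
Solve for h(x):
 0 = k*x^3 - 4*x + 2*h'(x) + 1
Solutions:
 h(x) = C1 - k*x^4/8 + x^2 - x/2


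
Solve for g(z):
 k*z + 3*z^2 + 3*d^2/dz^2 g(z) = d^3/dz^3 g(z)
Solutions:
 g(z) = C1 + C2*z + C3*exp(3*z) - z^4/12 + z^3*(-k - 2)/18 + z^2*(-k - 2)/18


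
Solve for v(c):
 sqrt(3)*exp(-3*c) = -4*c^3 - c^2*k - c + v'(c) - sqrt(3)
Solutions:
 v(c) = C1 + c^4 + c^3*k/3 + c^2/2 + sqrt(3)*c - sqrt(3)*exp(-3*c)/3


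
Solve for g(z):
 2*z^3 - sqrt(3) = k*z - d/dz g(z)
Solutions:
 g(z) = C1 + k*z^2/2 - z^4/2 + sqrt(3)*z


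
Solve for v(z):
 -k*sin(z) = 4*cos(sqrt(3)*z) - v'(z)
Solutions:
 v(z) = C1 - k*cos(z) + 4*sqrt(3)*sin(sqrt(3)*z)/3


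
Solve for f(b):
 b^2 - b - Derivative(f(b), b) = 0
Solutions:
 f(b) = C1 + b^3/3 - b^2/2


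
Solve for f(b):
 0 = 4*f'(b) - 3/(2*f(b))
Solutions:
 f(b) = -sqrt(C1 + 3*b)/2
 f(b) = sqrt(C1 + 3*b)/2


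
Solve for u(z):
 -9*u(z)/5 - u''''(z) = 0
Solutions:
 u(z) = (C1*sin(5^(3/4)*sqrt(6)*z/10) + C2*cos(5^(3/4)*sqrt(6)*z/10))*exp(-5^(3/4)*sqrt(6)*z/10) + (C3*sin(5^(3/4)*sqrt(6)*z/10) + C4*cos(5^(3/4)*sqrt(6)*z/10))*exp(5^(3/4)*sqrt(6)*z/10)


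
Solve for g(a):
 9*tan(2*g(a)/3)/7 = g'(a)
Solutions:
 g(a) = -3*asin(C1*exp(6*a/7))/2 + 3*pi/2
 g(a) = 3*asin(C1*exp(6*a/7))/2


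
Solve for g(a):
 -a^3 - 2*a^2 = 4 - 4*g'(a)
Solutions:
 g(a) = C1 + a^4/16 + a^3/6 + a


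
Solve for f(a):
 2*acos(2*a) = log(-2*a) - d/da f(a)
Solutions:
 f(a) = C1 + a*log(-a) - 2*a*acos(2*a) - a + a*log(2) + sqrt(1 - 4*a^2)


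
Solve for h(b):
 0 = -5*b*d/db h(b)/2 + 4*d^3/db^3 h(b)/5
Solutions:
 h(b) = C1 + Integral(C2*airyai(5^(2/3)*b/2) + C3*airybi(5^(2/3)*b/2), b)


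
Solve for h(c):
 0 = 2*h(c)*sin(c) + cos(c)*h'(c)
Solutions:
 h(c) = C1*cos(c)^2


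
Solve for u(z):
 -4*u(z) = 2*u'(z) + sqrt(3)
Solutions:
 u(z) = C1*exp(-2*z) - sqrt(3)/4


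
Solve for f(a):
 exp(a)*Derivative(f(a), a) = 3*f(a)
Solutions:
 f(a) = C1*exp(-3*exp(-a))


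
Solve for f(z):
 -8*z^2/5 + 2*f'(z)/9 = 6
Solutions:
 f(z) = C1 + 12*z^3/5 + 27*z


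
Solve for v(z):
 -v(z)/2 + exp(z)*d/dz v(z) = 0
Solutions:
 v(z) = C1*exp(-exp(-z)/2)


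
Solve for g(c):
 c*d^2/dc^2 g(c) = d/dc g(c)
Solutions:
 g(c) = C1 + C2*c^2


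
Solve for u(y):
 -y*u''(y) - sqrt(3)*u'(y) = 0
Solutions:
 u(y) = C1 + C2*y^(1 - sqrt(3))


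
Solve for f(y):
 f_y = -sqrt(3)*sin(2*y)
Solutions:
 f(y) = C1 + sqrt(3)*cos(2*y)/2


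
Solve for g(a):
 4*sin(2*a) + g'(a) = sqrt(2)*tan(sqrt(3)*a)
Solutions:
 g(a) = C1 - sqrt(6)*log(cos(sqrt(3)*a))/3 + 2*cos(2*a)


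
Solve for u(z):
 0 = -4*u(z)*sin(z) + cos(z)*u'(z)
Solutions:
 u(z) = C1/cos(z)^4


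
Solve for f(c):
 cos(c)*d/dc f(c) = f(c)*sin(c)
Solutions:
 f(c) = C1/cos(c)


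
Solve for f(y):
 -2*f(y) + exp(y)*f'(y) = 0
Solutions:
 f(y) = C1*exp(-2*exp(-y))


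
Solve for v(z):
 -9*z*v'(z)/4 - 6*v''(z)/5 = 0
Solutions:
 v(z) = C1 + C2*erf(sqrt(15)*z/4)


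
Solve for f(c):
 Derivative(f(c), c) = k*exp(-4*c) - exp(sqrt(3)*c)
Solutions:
 f(c) = C1 - k*exp(-4*c)/4 - sqrt(3)*exp(sqrt(3)*c)/3


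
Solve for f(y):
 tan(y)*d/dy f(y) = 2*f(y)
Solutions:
 f(y) = C1*sin(y)^2


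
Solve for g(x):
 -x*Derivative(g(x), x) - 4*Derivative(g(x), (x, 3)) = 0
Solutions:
 g(x) = C1 + Integral(C2*airyai(-2^(1/3)*x/2) + C3*airybi(-2^(1/3)*x/2), x)


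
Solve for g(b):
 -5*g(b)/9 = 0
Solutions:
 g(b) = 0


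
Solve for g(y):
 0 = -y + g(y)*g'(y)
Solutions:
 g(y) = -sqrt(C1 + y^2)
 g(y) = sqrt(C1 + y^2)


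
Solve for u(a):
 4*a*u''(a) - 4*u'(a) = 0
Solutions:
 u(a) = C1 + C2*a^2


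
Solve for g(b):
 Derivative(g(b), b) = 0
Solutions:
 g(b) = C1


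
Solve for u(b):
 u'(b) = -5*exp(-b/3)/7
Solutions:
 u(b) = C1 + 15*exp(-b/3)/7


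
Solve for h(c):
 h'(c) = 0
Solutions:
 h(c) = C1


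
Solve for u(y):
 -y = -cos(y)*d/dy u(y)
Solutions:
 u(y) = C1 + Integral(y/cos(y), y)


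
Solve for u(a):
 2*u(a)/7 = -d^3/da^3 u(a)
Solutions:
 u(a) = C3*exp(-2^(1/3)*7^(2/3)*a/7) + (C1*sin(2^(1/3)*sqrt(3)*7^(2/3)*a/14) + C2*cos(2^(1/3)*sqrt(3)*7^(2/3)*a/14))*exp(2^(1/3)*7^(2/3)*a/14)


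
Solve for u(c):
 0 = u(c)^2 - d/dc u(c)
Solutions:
 u(c) = -1/(C1 + c)


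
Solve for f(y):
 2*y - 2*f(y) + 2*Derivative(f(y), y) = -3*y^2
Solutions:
 f(y) = C1*exp(y) + 3*y^2/2 + 4*y + 4


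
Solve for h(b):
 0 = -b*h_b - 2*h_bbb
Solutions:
 h(b) = C1 + Integral(C2*airyai(-2^(2/3)*b/2) + C3*airybi(-2^(2/3)*b/2), b)


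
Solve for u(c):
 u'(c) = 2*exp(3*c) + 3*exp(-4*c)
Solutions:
 u(c) = C1 + 2*exp(3*c)/3 - 3*exp(-4*c)/4


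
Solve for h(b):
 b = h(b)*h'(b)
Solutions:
 h(b) = -sqrt(C1 + b^2)
 h(b) = sqrt(C1 + b^2)


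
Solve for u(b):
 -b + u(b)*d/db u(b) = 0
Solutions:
 u(b) = -sqrt(C1 + b^2)
 u(b) = sqrt(C1 + b^2)


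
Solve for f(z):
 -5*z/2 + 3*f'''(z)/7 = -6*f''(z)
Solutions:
 f(z) = C1 + C2*z + C3*exp(-14*z) + 5*z^3/72 - 5*z^2/336


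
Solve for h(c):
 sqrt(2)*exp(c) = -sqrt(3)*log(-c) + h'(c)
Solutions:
 h(c) = C1 + sqrt(3)*c*log(-c) - sqrt(3)*c + sqrt(2)*exp(c)


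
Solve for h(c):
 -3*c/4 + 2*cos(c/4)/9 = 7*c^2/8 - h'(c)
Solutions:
 h(c) = C1 + 7*c^3/24 + 3*c^2/8 - 8*sin(c/4)/9


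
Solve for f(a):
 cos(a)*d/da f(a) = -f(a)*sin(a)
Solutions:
 f(a) = C1*cos(a)


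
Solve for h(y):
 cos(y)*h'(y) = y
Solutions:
 h(y) = C1 + Integral(y/cos(y), y)


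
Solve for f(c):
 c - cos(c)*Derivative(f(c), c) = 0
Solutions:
 f(c) = C1 + Integral(c/cos(c), c)


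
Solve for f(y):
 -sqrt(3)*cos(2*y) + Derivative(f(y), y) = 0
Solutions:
 f(y) = C1 + sqrt(3)*sin(2*y)/2


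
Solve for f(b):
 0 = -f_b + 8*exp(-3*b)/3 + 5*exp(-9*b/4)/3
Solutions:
 f(b) = C1 - 8*exp(-3*b)/9 - 20*exp(-9*b/4)/27


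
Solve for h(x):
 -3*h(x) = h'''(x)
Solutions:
 h(x) = C3*exp(-3^(1/3)*x) + (C1*sin(3^(5/6)*x/2) + C2*cos(3^(5/6)*x/2))*exp(3^(1/3)*x/2)


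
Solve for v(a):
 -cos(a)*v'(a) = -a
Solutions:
 v(a) = C1 + Integral(a/cos(a), a)


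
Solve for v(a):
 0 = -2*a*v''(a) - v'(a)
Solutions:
 v(a) = C1 + C2*sqrt(a)


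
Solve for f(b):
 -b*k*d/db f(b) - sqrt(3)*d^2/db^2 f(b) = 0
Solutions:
 f(b) = Piecewise((-sqrt(2)*3^(1/4)*sqrt(pi)*C1*erf(sqrt(2)*3^(3/4)*b*sqrt(k)/6)/(2*sqrt(k)) - C2, (k > 0) | (k < 0)), (-C1*b - C2, True))


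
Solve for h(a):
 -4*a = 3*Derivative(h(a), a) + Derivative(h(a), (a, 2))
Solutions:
 h(a) = C1 + C2*exp(-3*a) - 2*a^2/3 + 4*a/9


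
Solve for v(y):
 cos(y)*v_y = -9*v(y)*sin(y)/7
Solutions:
 v(y) = C1*cos(y)^(9/7)


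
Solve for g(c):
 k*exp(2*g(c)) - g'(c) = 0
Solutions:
 g(c) = log(-sqrt(-1/(C1 + c*k))) - log(2)/2
 g(c) = log(-1/(C1 + c*k))/2 - log(2)/2


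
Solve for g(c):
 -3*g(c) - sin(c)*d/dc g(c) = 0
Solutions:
 g(c) = C1*(cos(c) + 1)^(3/2)/(cos(c) - 1)^(3/2)


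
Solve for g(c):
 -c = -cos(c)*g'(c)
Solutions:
 g(c) = C1 + Integral(c/cos(c), c)


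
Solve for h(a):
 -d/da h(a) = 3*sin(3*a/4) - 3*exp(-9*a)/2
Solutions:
 h(a) = C1 + 4*cos(3*a/4) - exp(-9*a)/6


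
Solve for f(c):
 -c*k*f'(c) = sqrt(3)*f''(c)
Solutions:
 f(c) = Piecewise((-sqrt(2)*3^(1/4)*sqrt(pi)*C1*erf(sqrt(2)*3^(3/4)*c*sqrt(k)/6)/(2*sqrt(k)) - C2, (k > 0) | (k < 0)), (-C1*c - C2, True))


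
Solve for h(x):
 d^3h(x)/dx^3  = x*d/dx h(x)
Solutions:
 h(x) = C1 + Integral(C2*airyai(x) + C3*airybi(x), x)


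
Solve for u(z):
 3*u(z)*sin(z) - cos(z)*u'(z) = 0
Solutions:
 u(z) = C1/cos(z)^3


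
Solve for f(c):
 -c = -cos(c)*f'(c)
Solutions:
 f(c) = C1 + Integral(c/cos(c), c)


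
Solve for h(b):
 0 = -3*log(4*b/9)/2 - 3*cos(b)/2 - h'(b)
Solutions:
 h(b) = C1 - 3*b*log(b)/2 - 3*b*log(2) + 3*b/2 + 3*b*log(3) - 3*sin(b)/2


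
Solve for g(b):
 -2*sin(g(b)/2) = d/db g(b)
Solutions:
 g(b) = -2*acos((-C1 - exp(2*b))/(C1 - exp(2*b))) + 4*pi
 g(b) = 2*acos((-C1 - exp(2*b))/(C1 - exp(2*b)))


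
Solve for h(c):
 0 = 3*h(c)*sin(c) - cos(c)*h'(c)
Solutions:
 h(c) = C1/cos(c)^3


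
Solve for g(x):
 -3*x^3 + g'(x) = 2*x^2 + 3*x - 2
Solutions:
 g(x) = C1 + 3*x^4/4 + 2*x^3/3 + 3*x^2/2 - 2*x


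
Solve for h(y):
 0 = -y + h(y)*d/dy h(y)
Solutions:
 h(y) = -sqrt(C1 + y^2)
 h(y) = sqrt(C1 + y^2)


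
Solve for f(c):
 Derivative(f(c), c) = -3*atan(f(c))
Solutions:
 Integral(1/atan(_y), (_y, f(c))) = C1 - 3*c
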